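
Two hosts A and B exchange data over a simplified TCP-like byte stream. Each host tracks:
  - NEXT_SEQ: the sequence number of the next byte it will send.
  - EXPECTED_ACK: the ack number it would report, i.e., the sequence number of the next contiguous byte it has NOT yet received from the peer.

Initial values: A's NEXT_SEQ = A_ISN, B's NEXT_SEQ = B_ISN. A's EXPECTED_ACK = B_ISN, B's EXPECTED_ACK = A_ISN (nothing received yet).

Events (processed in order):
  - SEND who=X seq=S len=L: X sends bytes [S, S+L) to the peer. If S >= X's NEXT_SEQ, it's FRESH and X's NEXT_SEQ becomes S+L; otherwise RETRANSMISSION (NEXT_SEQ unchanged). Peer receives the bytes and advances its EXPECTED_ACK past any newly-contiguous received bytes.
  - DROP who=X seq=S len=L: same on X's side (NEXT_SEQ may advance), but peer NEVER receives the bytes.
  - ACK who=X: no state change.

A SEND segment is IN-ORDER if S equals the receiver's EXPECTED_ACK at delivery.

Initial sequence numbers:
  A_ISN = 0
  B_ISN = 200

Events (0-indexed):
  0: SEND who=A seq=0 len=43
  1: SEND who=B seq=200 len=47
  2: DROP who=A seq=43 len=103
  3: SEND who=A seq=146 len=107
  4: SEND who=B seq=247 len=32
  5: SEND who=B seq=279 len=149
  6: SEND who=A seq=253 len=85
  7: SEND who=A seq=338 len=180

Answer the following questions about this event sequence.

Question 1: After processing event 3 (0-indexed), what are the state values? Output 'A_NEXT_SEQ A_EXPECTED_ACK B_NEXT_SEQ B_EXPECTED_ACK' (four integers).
After event 0: A_seq=43 A_ack=200 B_seq=200 B_ack=43
After event 1: A_seq=43 A_ack=247 B_seq=247 B_ack=43
After event 2: A_seq=146 A_ack=247 B_seq=247 B_ack=43
After event 3: A_seq=253 A_ack=247 B_seq=247 B_ack=43

253 247 247 43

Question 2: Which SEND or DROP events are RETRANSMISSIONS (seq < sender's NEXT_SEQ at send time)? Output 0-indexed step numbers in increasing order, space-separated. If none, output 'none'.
Step 0: SEND seq=0 -> fresh
Step 1: SEND seq=200 -> fresh
Step 2: DROP seq=43 -> fresh
Step 3: SEND seq=146 -> fresh
Step 4: SEND seq=247 -> fresh
Step 5: SEND seq=279 -> fresh
Step 6: SEND seq=253 -> fresh
Step 7: SEND seq=338 -> fresh

Answer: none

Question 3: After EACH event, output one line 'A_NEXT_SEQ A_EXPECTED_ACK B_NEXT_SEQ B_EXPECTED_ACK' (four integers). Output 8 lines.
43 200 200 43
43 247 247 43
146 247 247 43
253 247 247 43
253 279 279 43
253 428 428 43
338 428 428 43
518 428 428 43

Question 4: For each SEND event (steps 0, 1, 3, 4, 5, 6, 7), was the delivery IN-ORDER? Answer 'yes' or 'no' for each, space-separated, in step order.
Step 0: SEND seq=0 -> in-order
Step 1: SEND seq=200 -> in-order
Step 3: SEND seq=146 -> out-of-order
Step 4: SEND seq=247 -> in-order
Step 5: SEND seq=279 -> in-order
Step 6: SEND seq=253 -> out-of-order
Step 7: SEND seq=338 -> out-of-order

Answer: yes yes no yes yes no no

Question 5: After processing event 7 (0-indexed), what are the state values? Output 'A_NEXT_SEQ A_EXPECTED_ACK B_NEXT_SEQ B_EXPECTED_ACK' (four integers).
After event 0: A_seq=43 A_ack=200 B_seq=200 B_ack=43
After event 1: A_seq=43 A_ack=247 B_seq=247 B_ack=43
After event 2: A_seq=146 A_ack=247 B_seq=247 B_ack=43
After event 3: A_seq=253 A_ack=247 B_seq=247 B_ack=43
After event 4: A_seq=253 A_ack=279 B_seq=279 B_ack=43
After event 5: A_seq=253 A_ack=428 B_seq=428 B_ack=43
After event 6: A_seq=338 A_ack=428 B_seq=428 B_ack=43
After event 7: A_seq=518 A_ack=428 B_seq=428 B_ack=43

518 428 428 43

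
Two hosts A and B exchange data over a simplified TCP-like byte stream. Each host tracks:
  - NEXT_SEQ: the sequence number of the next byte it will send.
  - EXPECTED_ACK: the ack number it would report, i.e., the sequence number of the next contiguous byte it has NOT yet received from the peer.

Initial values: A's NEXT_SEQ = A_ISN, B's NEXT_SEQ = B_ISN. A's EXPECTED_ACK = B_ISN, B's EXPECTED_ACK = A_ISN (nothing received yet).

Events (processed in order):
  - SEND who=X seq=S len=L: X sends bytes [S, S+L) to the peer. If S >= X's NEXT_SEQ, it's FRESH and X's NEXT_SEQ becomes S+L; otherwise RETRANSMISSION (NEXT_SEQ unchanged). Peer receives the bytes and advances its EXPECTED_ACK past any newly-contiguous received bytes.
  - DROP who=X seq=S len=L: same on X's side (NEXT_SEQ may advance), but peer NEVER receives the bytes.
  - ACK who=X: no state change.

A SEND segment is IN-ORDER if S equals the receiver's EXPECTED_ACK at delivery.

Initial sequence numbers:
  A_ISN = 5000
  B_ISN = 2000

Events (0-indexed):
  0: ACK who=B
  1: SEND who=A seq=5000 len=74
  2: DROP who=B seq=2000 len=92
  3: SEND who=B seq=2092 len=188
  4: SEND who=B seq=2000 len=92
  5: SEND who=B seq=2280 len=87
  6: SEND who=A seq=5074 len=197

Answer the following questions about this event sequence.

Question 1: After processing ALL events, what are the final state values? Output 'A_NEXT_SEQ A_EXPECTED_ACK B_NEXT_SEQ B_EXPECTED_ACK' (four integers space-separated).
Answer: 5271 2367 2367 5271

Derivation:
After event 0: A_seq=5000 A_ack=2000 B_seq=2000 B_ack=5000
After event 1: A_seq=5074 A_ack=2000 B_seq=2000 B_ack=5074
After event 2: A_seq=5074 A_ack=2000 B_seq=2092 B_ack=5074
After event 3: A_seq=5074 A_ack=2000 B_seq=2280 B_ack=5074
After event 4: A_seq=5074 A_ack=2280 B_seq=2280 B_ack=5074
After event 5: A_seq=5074 A_ack=2367 B_seq=2367 B_ack=5074
After event 6: A_seq=5271 A_ack=2367 B_seq=2367 B_ack=5271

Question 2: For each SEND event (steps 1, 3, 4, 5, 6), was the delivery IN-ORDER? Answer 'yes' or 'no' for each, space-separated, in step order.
Answer: yes no yes yes yes

Derivation:
Step 1: SEND seq=5000 -> in-order
Step 3: SEND seq=2092 -> out-of-order
Step 4: SEND seq=2000 -> in-order
Step 5: SEND seq=2280 -> in-order
Step 6: SEND seq=5074 -> in-order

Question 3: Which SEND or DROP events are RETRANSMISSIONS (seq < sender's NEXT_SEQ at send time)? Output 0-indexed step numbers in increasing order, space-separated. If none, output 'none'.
Answer: 4

Derivation:
Step 1: SEND seq=5000 -> fresh
Step 2: DROP seq=2000 -> fresh
Step 3: SEND seq=2092 -> fresh
Step 4: SEND seq=2000 -> retransmit
Step 5: SEND seq=2280 -> fresh
Step 6: SEND seq=5074 -> fresh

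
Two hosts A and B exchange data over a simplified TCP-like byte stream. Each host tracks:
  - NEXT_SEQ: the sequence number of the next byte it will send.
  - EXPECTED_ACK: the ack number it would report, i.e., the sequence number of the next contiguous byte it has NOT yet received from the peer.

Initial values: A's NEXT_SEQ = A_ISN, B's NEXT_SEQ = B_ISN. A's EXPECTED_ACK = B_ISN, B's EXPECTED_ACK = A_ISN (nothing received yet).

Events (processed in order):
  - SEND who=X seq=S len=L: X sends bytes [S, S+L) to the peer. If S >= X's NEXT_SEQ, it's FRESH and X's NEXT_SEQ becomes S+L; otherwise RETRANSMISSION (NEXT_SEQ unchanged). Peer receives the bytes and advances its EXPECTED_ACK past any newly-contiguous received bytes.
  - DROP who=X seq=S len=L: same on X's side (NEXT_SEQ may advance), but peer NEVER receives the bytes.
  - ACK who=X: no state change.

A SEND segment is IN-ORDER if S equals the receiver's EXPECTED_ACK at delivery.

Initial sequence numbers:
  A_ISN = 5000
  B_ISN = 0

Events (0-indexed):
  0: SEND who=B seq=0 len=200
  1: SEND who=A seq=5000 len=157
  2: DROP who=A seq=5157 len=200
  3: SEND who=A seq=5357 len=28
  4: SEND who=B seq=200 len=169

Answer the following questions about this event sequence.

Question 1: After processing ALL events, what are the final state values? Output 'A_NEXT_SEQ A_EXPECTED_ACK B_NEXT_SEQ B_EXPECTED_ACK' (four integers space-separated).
After event 0: A_seq=5000 A_ack=200 B_seq=200 B_ack=5000
After event 1: A_seq=5157 A_ack=200 B_seq=200 B_ack=5157
After event 2: A_seq=5357 A_ack=200 B_seq=200 B_ack=5157
After event 3: A_seq=5385 A_ack=200 B_seq=200 B_ack=5157
After event 4: A_seq=5385 A_ack=369 B_seq=369 B_ack=5157

Answer: 5385 369 369 5157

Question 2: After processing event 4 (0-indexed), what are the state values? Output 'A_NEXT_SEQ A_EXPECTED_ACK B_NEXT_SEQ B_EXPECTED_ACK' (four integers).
After event 0: A_seq=5000 A_ack=200 B_seq=200 B_ack=5000
After event 1: A_seq=5157 A_ack=200 B_seq=200 B_ack=5157
After event 2: A_seq=5357 A_ack=200 B_seq=200 B_ack=5157
After event 3: A_seq=5385 A_ack=200 B_seq=200 B_ack=5157
After event 4: A_seq=5385 A_ack=369 B_seq=369 B_ack=5157

5385 369 369 5157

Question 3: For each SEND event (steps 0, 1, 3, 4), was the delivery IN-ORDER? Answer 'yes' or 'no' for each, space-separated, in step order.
Answer: yes yes no yes

Derivation:
Step 0: SEND seq=0 -> in-order
Step 1: SEND seq=5000 -> in-order
Step 3: SEND seq=5357 -> out-of-order
Step 4: SEND seq=200 -> in-order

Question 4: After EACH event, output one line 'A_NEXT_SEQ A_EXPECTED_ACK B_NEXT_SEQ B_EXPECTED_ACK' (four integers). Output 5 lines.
5000 200 200 5000
5157 200 200 5157
5357 200 200 5157
5385 200 200 5157
5385 369 369 5157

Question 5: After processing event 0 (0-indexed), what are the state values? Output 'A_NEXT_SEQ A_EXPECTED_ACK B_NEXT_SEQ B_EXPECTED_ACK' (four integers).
After event 0: A_seq=5000 A_ack=200 B_seq=200 B_ack=5000

5000 200 200 5000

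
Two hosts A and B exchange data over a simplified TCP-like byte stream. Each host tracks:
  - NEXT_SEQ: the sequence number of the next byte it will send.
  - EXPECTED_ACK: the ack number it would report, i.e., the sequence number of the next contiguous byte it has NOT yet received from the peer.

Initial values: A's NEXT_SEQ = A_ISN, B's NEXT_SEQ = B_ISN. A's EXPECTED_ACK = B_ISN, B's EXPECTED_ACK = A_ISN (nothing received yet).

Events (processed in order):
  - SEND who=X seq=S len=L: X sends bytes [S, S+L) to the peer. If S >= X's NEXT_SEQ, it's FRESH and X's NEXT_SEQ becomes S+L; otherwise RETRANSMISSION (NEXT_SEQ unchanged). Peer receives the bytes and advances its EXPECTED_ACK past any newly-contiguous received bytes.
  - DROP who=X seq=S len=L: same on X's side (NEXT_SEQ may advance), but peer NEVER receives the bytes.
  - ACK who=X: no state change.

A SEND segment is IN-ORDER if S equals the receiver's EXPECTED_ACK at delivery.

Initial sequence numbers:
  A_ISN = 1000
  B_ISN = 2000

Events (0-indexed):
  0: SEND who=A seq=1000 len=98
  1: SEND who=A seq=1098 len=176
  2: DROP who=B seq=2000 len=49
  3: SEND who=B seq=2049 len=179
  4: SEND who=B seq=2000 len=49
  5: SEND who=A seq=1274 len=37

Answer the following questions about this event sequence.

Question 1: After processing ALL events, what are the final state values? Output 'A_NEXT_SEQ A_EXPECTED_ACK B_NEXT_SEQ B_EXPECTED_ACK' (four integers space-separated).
After event 0: A_seq=1098 A_ack=2000 B_seq=2000 B_ack=1098
After event 1: A_seq=1274 A_ack=2000 B_seq=2000 B_ack=1274
After event 2: A_seq=1274 A_ack=2000 B_seq=2049 B_ack=1274
After event 3: A_seq=1274 A_ack=2000 B_seq=2228 B_ack=1274
After event 4: A_seq=1274 A_ack=2228 B_seq=2228 B_ack=1274
After event 5: A_seq=1311 A_ack=2228 B_seq=2228 B_ack=1311

Answer: 1311 2228 2228 1311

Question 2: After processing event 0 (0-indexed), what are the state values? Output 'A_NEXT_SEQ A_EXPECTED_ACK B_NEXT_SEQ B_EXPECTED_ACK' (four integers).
After event 0: A_seq=1098 A_ack=2000 B_seq=2000 B_ack=1098

1098 2000 2000 1098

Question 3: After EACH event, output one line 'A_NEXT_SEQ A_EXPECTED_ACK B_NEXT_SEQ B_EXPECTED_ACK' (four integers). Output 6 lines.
1098 2000 2000 1098
1274 2000 2000 1274
1274 2000 2049 1274
1274 2000 2228 1274
1274 2228 2228 1274
1311 2228 2228 1311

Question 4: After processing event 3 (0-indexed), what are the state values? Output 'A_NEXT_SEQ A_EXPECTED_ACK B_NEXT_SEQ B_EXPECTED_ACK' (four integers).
After event 0: A_seq=1098 A_ack=2000 B_seq=2000 B_ack=1098
After event 1: A_seq=1274 A_ack=2000 B_seq=2000 B_ack=1274
After event 2: A_seq=1274 A_ack=2000 B_seq=2049 B_ack=1274
After event 3: A_seq=1274 A_ack=2000 B_seq=2228 B_ack=1274

1274 2000 2228 1274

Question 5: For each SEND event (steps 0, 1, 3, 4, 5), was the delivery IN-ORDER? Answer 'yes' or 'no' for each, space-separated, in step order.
Step 0: SEND seq=1000 -> in-order
Step 1: SEND seq=1098 -> in-order
Step 3: SEND seq=2049 -> out-of-order
Step 4: SEND seq=2000 -> in-order
Step 5: SEND seq=1274 -> in-order

Answer: yes yes no yes yes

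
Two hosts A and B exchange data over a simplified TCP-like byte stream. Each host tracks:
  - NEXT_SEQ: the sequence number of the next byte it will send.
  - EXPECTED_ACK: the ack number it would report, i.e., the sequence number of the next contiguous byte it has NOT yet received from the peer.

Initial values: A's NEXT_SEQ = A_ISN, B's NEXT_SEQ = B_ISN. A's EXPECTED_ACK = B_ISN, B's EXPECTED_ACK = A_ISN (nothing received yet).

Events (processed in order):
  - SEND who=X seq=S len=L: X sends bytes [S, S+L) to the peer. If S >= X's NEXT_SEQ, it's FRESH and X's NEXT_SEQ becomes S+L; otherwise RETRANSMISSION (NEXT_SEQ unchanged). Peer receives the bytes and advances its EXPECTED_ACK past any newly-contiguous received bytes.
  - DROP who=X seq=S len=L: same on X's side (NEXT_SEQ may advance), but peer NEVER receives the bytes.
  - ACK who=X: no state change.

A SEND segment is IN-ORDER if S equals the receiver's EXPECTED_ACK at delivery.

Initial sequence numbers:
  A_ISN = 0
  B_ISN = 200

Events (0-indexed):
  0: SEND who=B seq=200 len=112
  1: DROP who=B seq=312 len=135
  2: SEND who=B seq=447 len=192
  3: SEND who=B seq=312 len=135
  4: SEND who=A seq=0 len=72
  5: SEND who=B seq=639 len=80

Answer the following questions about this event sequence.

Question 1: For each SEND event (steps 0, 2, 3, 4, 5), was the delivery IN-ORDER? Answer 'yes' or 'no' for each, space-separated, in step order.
Answer: yes no yes yes yes

Derivation:
Step 0: SEND seq=200 -> in-order
Step 2: SEND seq=447 -> out-of-order
Step 3: SEND seq=312 -> in-order
Step 4: SEND seq=0 -> in-order
Step 5: SEND seq=639 -> in-order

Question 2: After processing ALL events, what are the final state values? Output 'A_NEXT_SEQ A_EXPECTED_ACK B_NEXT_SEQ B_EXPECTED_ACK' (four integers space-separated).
Answer: 72 719 719 72

Derivation:
After event 0: A_seq=0 A_ack=312 B_seq=312 B_ack=0
After event 1: A_seq=0 A_ack=312 B_seq=447 B_ack=0
After event 2: A_seq=0 A_ack=312 B_seq=639 B_ack=0
After event 3: A_seq=0 A_ack=639 B_seq=639 B_ack=0
After event 4: A_seq=72 A_ack=639 B_seq=639 B_ack=72
After event 5: A_seq=72 A_ack=719 B_seq=719 B_ack=72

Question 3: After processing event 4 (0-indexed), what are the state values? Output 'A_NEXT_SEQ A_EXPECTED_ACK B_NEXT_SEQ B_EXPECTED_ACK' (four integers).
After event 0: A_seq=0 A_ack=312 B_seq=312 B_ack=0
After event 1: A_seq=0 A_ack=312 B_seq=447 B_ack=0
After event 2: A_seq=0 A_ack=312 B_seq=639 B_ack=0
After event 3: A_seq=0 A_ack=639 B_seq=639 B_ack=0
After event 4: A_seq=72 A_ack=639 B_seq=639 B_ack=72

72 639 639 72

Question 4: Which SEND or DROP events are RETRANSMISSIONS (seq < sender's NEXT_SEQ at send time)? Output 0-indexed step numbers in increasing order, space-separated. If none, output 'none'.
Step 0: SEND seq=200 -> fresh
Step 1: DROP seq=312 -> fresh
Step 2: SEND seq=447 -> fresh
Step 3: SEND seq=312 -> retransmit
Step 4: SEND seq=0 -> fresh
Step 5: SEND seq=639 -> fresh

Answer: 3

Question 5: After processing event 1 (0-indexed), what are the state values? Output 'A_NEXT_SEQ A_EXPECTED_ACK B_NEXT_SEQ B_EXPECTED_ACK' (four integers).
After event 0: A_seq=0 A_ack=312 B_seq=312 B_ack=0
After event 1: A_seq=0 A_ack=312 B_seq=447 B_ack=0

0 312 447 0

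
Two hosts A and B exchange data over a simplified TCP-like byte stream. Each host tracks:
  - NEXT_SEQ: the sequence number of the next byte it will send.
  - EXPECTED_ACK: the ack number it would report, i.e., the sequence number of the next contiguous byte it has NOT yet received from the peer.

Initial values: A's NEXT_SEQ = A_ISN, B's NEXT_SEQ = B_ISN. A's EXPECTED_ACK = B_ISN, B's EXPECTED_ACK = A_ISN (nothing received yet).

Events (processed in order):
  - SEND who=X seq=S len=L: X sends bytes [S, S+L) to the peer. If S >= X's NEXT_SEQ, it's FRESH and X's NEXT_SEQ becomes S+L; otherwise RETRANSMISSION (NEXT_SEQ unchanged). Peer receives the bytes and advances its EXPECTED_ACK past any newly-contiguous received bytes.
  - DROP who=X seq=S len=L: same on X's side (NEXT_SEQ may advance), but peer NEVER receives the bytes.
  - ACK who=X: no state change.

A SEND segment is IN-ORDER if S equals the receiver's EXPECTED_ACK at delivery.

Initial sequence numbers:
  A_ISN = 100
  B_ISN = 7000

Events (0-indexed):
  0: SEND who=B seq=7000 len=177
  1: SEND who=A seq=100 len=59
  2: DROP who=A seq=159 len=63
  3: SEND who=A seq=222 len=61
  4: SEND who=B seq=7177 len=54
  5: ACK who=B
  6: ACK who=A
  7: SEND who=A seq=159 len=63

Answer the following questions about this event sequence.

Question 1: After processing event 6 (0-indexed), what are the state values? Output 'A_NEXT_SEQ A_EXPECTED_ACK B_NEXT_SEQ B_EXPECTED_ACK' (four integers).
After event 0: A_seq=100 A_ack=7177 B_seq=7177 B_ack=100
After event 1: A_seq=159 A_ack=7177 B_seq=7177 B_ack=159
After event 2: A_seq=222 A_ack=7177 B_seq=7177 B_ack=159
After event 3: A_seq=283 A_ack=7177 B_seq=7177 B_ack=159
After event 4: A_seq=283 A_ack=7231 B_seq=7231 B_ack=159
After event 5: A_seq=283 A_ack=7231 B_seq=7231 B_ack=159
After event 6: A_seq=283 A_ack=7231 B_seq=7231 B_ack=159

283 7231 7231 159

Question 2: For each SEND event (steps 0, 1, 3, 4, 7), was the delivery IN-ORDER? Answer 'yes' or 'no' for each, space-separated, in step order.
Answer: yes yes no yes yes

Derivation:
Step 0: SEND seq=7000 -> in-order
Step 1: SEND seq=100 -> in-order
Step 3: SEND seq=222 -> out-of-order
Step 4: SEND seq=7177 -> in-order
Step 7: SEND seq=159 -> in-order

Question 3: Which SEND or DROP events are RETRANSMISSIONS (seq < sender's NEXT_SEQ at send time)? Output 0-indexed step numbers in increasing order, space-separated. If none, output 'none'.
Answer: 7

Derivation:
Step 0: SEND seq=7000 -> fresh
Step 1: SEND seq=100 -> fresh
Step 2: DROP seq=159 -> fresh
Step 3: SEND seq=222 -> fresh
Step 4: SEND seq=7177 -> fresh
Step 7: SEND seq=159 -> retransmit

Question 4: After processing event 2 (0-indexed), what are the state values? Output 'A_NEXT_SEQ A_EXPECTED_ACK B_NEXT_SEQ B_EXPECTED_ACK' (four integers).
After event 0: A_seq=100 A_ack=7177 B_seq=7177 B_ack=100
After event 1: A_seq=159 A_ack=7177 B_seq=7177 B_ack=159
After event 2: A_seq=222 A_ack=7177 B_seq=7177 B_ack=159

222 7177 7177 159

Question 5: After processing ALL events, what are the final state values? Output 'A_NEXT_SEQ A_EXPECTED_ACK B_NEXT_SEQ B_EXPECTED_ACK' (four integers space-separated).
Answer: 283 7231 7231 283

Derivation:
After event 0: A_seq=100 A_ack=7177 B_seq=7177 B_ack=100
After event 1: A_seq=159 A_ack=7177 B_seq=7177 B_ack=159
After event 2: A_seq=222 A_ack=7177 B_seq=7177 B_ack=159
After event 3: A_seq=283 A_ack=7177 B_seq=7177 B_ack=159
After event 4: A_seq=283 A_ack=7231 B_seq=7231 B_ack=159
After event 5: A_seq=283 A_ack=7231 B_seq=7231 B_ack=159
After event 6: A_seq=283 A_ack=7231 B_seq=7231 B_ack=159
After event 7: A_seq=283 A_ack=7231 B_seq=7231 B_ack=283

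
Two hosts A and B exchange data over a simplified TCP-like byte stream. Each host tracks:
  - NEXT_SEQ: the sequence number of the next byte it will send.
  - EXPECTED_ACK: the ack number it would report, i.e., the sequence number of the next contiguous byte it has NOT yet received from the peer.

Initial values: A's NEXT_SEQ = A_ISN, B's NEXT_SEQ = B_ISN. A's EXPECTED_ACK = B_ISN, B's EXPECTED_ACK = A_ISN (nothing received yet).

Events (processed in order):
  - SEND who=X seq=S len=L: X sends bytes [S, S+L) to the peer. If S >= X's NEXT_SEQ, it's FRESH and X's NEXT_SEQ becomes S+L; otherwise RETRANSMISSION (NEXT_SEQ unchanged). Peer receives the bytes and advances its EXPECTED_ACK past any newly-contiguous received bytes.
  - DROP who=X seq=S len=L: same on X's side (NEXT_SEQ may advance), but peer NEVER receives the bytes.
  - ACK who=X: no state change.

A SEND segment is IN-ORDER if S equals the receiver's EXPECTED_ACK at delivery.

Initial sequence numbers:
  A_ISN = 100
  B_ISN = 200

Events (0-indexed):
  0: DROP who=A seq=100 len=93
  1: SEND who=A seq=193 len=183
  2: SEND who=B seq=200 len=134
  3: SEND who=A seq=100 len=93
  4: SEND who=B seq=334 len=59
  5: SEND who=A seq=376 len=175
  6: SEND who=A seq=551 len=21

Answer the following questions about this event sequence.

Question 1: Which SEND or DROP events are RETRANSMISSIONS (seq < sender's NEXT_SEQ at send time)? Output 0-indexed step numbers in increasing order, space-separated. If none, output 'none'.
Step 0: DROP seq=100 -> fresh
Step 1: SEND seq=193 -> fresh
Step 2: SEND seq=200 -> fresh
Step 3: SEND seq=100 -> retransmit
Step 4: SEND seq=334 -> fresh
Step 5: SEND seq=376 -> fresh
Step 6: SEND seq=551 -> fresh

Answer: 3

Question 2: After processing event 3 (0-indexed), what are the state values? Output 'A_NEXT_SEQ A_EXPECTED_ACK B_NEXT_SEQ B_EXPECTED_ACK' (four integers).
After event 0: A_seq=193 A_ack=200 B_seq=200 B_ack=100
After event 1: A_seq=376 A_ack=200 B_seq=200 B_ack=100
After event 2: A_seq=376 A_ack=334 B_seq=334 B_ack=100
After event 3: A_seq=376 A_ack=334 B_seq=334 B_ack=376

376 334 334 376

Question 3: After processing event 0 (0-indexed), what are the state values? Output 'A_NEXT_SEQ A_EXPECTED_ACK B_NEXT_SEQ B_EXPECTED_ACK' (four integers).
After event 0: A_seq=193 A_ack=200 B_seq=200 B_ack=100

193 200 200 100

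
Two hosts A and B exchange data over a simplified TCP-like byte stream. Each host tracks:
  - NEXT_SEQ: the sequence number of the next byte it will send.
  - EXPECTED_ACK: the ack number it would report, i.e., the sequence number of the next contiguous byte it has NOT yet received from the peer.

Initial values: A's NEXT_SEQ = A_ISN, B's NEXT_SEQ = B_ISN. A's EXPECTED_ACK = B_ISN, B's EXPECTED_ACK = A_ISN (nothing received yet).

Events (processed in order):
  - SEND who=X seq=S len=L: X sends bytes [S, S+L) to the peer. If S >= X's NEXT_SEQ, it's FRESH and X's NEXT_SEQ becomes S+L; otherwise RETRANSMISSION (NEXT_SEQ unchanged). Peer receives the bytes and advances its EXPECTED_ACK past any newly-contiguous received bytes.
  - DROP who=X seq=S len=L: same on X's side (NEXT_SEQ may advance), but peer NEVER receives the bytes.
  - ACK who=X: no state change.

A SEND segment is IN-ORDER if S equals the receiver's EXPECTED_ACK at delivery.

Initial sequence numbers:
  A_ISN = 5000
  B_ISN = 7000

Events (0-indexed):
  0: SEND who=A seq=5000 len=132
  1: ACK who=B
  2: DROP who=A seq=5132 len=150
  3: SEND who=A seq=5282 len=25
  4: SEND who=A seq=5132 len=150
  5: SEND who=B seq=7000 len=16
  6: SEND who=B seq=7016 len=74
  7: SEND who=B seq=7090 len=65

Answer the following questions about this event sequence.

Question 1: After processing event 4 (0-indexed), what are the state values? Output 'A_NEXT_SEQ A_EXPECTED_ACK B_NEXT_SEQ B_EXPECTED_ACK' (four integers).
After event 0: A_seq=5132 A_ack=7000 B_seq=7000 B_ack=5132
After event 1: A_seq=5132 A_ack=7000 B_seq=7000 B_ack=5132
After event 2: A_seq=5282 A_ack=7000 B_seq=7000 B_ack=5132
After event 3: A_seq=5307 A_ack=7000 B_seq=7000 B_ack=5132
After event 4: A_seq=5307 A_ack=7000 B_seq=7000 B_ack=5307

5307 7000 7000 5307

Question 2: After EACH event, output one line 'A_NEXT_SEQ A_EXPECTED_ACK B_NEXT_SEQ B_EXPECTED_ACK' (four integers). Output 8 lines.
5132 7000 7000 5132
5132 7000 7000 5132
5282 7000 7000 5132
5307 7000 7000 5132
5307 7000 7000 5307
5307 7016 7016 5307
5307 7090 7090 5307
5307 7155 7155 5307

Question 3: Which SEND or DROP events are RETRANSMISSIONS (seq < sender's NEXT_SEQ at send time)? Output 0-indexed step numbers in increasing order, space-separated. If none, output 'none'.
Step 0: SEND seq=5000 -> fresh
Step 2: DROP seq=5132 -> fresh
Step 3: SEND seq=5282 -> fresh
Step 4: SEND seq=5132 -> retransmit
Step 5: SEND seq=7000 -> fresh
Step 6: SEND seq=7016 -> fresh
Step 7: SEND seq=7090 -> fresh

Answer: 4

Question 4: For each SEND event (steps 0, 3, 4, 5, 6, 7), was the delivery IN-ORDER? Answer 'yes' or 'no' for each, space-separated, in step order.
Step 0: SEND seq=5000 -> in-order
Step 3: SEND seq=5282 -> out-of-order
Step 4: SEND seq=5132 -> in-order
Step 5: SEND seq=7000 -> in-order
Step 6: SEND seq=7016 -> in-order
Step 7: SEND seq=7090 -> in-order

Answer: yes no yes yes yes yes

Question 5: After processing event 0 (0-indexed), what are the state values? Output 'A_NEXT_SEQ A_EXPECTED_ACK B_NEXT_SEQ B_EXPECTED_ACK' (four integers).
After event 0: A_seq=5132 A_ack=7000 B_seq=7000 B_ack=5132

5132 7000 7000 5132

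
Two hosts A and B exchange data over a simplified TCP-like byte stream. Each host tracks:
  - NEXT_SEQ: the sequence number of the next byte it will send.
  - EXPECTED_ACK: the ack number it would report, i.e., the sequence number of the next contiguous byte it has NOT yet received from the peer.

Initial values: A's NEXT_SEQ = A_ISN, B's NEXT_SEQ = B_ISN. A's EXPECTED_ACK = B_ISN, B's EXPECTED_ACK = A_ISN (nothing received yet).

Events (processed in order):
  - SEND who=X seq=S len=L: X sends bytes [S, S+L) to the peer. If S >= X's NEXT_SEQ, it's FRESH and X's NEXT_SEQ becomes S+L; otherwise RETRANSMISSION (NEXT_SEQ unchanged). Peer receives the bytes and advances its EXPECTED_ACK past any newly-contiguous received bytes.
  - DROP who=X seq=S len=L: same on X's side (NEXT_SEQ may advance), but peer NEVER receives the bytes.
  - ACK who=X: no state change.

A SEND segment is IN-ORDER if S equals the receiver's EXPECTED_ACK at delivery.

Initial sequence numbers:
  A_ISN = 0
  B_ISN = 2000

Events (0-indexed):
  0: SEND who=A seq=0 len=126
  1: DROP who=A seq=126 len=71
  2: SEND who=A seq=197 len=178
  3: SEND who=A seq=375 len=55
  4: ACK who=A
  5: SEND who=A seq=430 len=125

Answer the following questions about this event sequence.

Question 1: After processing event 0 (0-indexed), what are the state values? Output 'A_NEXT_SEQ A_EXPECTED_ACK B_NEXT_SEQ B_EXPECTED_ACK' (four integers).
After event 0: A_seq=126 A_ack=2000 B_seq=2000 B_ack=126

126 2000 2000 126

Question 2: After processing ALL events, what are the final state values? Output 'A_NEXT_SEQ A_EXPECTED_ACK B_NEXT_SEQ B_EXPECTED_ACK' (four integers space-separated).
After event 0: A_seq=126 A_ack=2000 B_seq=2000 B_ack=126
After event 1: A_seq=197 A_ack=2000 B_seq=2000 B_ack=126
After event 2: A_seq=375 A_ack=2000 B_seq=2000 B_ack=126
After event 3: A_seq=430 A_ack=2000 B_seq=2000 B_ack=126
After event 4: A_seq=430 A_ack=2000 B_seq=2000 B_ack=126
After event 5: A_seq=555 A_ack=2000 B_seq=2000 B_ack=126

Answer: 555 2000 2000 126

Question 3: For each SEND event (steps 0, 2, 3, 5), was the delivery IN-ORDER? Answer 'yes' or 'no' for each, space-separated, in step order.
Step 0: SEND seq=0 -> in-order
Step 2: SEND seq=197 -> out-of-order
Step 3: SEND seq=375 -> out-of-order
Step 5: SEND seq=430 -> out-of-order

Answer: yes no no no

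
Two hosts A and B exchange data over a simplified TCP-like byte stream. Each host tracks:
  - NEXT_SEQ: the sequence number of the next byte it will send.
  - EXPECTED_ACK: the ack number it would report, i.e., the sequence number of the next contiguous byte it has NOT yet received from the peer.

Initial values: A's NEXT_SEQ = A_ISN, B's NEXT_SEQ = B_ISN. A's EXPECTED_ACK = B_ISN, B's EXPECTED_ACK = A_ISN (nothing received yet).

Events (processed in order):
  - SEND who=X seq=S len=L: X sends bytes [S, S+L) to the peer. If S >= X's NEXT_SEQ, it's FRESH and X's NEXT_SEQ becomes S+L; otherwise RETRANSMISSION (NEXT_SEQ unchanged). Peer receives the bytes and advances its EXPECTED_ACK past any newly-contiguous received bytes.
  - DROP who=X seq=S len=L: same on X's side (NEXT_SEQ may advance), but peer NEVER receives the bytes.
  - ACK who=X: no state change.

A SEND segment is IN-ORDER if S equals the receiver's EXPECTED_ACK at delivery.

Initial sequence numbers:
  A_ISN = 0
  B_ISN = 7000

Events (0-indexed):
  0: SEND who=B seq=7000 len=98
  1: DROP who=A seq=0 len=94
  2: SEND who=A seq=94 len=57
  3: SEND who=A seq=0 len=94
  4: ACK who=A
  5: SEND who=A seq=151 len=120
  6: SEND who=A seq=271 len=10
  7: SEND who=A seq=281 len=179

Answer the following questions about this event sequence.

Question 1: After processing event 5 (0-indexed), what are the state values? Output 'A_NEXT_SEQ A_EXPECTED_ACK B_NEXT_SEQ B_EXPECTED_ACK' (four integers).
After event 0: A_seq=0 A_ack=7098 B_seq=7098 B_ack=0
After event 1: A_seq=94 A_ack=7098 B_seq=7098 B_ack=0
After event 2: A_seq=151 A_ack=7098 B_seq=7098 B_ack=0
After event 3: A_seq=151 A_ack=7098 B_seq=7098 B_ack=151
After event 4: A_seq=151 A_ack=7098 B_seq=7098 B_ack=151
After event 5: A_seq=271 A_ack=7098 B_seq=7098 B_ack=271

271 7098 7098 271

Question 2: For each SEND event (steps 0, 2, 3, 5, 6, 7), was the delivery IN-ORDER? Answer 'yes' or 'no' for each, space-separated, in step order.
Step 0: SEND seq=7000 -> in-order
Step 2: SEND seq=94 -> out-of-order
Step 3: SEND seq=0 -> in-order
Step 5: SEND seq=151 -> in-order
Step 6: SEND seq=271 -> in-order
Step 7: SEND seq=281 -> in-order

Answer: yes no yes yes yes yes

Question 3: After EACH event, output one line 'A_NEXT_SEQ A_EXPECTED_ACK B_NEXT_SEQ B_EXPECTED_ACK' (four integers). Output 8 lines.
0 7098 7098 0
94 7098 7098 0
151 7098 7098 0
151 7098 7098 151
151 7098 7098 151
271 7098 7098 271
281 7098 7098 281
460 7098 7098 460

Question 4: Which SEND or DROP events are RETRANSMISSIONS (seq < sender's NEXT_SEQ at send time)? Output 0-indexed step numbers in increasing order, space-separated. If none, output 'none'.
Step 0: SEND seq=7000 -> fresh
Step 1: DROP seq=0 -> fresh
Step 2: SEND seq=94 -> fresh
Step 3: SEND seq=0 -> retransmit
Step 5: SEND seq=151 -> fresh
Step 6: SEND seq=271 -> fresh
Step 7: SEND seq=281 -> fresh

Answer: 3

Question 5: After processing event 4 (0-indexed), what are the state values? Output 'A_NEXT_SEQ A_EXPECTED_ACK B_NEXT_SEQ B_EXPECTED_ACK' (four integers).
After event 0: A_seq=0 A_ack=7098 B_seq=7098 B_ack=0
After event 1: A_seq=94 A_ack=7098 B_seq=7098 B_ack=0
After event 2: A_seq=151 A_ack=7098 B_seq=7098 B_ack=0
After event 3: A_seq=151 A_ack=7098 B_seq=7098 B_ack=151
After event 4: A_seq=151 A_ack=7098 B_seq=7098 B_ack=151

151 7098 7098 151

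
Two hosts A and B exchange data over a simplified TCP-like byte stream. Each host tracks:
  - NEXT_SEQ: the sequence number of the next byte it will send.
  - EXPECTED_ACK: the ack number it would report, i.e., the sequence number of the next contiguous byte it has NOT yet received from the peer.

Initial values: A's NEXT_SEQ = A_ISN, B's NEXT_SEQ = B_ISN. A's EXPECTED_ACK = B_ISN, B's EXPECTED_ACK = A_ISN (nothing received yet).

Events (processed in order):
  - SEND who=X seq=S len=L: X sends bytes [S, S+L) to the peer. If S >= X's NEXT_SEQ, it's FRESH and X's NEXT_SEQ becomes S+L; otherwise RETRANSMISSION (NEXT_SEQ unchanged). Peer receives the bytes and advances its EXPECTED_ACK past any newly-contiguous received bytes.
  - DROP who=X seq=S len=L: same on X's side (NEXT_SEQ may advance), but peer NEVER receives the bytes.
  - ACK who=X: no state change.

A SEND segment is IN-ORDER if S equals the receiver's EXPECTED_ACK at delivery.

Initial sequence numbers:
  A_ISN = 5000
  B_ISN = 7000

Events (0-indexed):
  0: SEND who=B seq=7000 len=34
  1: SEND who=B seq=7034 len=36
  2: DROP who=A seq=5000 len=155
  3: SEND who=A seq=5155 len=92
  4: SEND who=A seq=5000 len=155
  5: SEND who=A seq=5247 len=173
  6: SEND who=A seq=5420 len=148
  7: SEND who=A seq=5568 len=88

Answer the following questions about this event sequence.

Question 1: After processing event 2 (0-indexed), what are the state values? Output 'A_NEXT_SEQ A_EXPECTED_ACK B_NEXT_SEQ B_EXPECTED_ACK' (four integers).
After event 0: A_seq=5000 A_ack=7034 B_seq=7034 B_ack=5000
After event 1: A_seq=5000 A_ack=7070 B_seq=7070 B_ack=5000
After event 2: A_seq=5155 A_ack=7070 B_seq=7070 B_ack=5000

5155 7070 7070 5000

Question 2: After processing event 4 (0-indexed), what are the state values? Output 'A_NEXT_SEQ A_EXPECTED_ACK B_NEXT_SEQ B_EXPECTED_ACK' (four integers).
After event 0: A_seq=5000 A_ack=7034 B_seq=7034 B_ack=5000
After event 1: A_seq=5000 A_ack=7070 B_seq=7070 B_ack=5000
After event 2: A_seq=5155 A_ack=7070 B_seq=7070 B_ack=5000
After event 3: A_seq=5247 A_ack=7070 B_seq=7070 B_ack=5000
After event 4: A_seq=5247 A_ack=7070 B_seq=7070 B_ack=5247

5247 7070 7070 5247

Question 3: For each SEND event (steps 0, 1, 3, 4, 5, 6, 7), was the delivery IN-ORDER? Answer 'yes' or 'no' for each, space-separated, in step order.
Step 0: SEND seq=7000 -> in-order
Step 1: SEND seq=7034 -> in-order
Step 3: SEND seq=5155 -> out-of-order
Step 4: SEND seq=5000 -> in-order
Step 5: SEND seq=5247 -> in-order
Step 6: SEND seq=5420 -> in-order
Step 7: SEND seq=5568 -> in-order

Answer: yes yes no yes yes yes yes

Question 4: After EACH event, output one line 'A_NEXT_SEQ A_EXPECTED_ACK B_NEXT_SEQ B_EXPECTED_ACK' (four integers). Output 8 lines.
5000 7034 7034 5000
5000 7070 7070 5000
5155 7070 7070 5000
5247 7070 7070 5000
5247 7070 7070 5247
5420 7070 7070 5420
5568 7070 7070 5568
5656 7070 7070 5656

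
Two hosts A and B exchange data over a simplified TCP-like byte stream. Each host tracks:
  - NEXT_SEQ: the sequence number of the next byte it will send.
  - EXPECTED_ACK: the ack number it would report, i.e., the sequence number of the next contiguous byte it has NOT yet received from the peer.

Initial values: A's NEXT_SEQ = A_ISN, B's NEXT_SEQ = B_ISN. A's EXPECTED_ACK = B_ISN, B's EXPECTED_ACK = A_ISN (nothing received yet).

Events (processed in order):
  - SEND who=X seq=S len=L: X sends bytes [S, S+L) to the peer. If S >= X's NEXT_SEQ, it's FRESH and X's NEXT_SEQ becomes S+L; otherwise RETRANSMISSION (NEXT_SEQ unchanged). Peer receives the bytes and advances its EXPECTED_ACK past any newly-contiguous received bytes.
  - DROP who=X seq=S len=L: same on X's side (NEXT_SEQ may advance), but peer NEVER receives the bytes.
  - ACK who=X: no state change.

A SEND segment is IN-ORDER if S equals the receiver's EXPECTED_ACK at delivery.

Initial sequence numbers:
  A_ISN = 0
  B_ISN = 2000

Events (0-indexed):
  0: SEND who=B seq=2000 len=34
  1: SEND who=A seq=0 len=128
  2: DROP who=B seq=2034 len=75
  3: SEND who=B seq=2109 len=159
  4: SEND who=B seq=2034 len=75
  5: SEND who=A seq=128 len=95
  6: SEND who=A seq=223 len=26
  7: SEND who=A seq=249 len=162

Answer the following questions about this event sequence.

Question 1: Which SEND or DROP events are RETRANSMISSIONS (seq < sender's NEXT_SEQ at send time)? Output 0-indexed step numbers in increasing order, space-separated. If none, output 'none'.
Step 0: SEND seq=2000 -> fresh
Step 1: SEND seq=0 -> fresh
Step 2: DROP seq=2034 -> fresh
Step 3: SEND seq=2109 -> fresh
Step 4: SEND seq=2034 -> retransmit
Step 5: SEND seq=128 -> fresh
Step 6: SEND seq=223 -> fresh
Step 7: SEND seq=249 -> fresh

Answer: 4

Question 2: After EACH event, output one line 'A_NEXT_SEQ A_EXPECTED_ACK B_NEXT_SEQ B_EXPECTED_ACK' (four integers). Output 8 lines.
0 2034 2034 0
128 2034 2034 128
128 2034 2109 128
128 2034 2268 128
128 2268 2268 128
223 2268 2268 223
249 2268 2268 249
411 2268 2268 411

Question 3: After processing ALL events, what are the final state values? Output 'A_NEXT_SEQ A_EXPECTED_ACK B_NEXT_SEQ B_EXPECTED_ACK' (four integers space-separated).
Answer: 411 2268 2268 411

Derivation:
After event 0: A_seq=0 A_ack=2034 B_seq=2034 B_ack=0
After event 1: A_seq=128 A_ack=2034 B_seq=2034 B_ack=128
After event 2: A_seq=128 A_ack=2034 B_seq=2109 B_ack=128
After event 3: A_seq=128 A_ack=2034 B_seq=2268 B_ack=128
After event 4: A_seq=128 A_ack=2268 B_seq=2268 B_ack=128
After event 5: A_seq=223 A_ack=2268 B_seq=2268 B_ack=223
After event 6: A_seq=249 A_ack=2268 B_seq=2268 B_ack=249
After event 7: A_seq=411 A_ack=2268 B_seq=2268 B_ack=411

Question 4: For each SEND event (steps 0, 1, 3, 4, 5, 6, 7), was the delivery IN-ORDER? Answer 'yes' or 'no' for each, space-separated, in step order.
Answer: yes yes no yes yes yes yes

Derivation:
Step 0: SEND seq=2000 -> in-order
Step 1: SEND seq=0 -> in-order
Step 3: SEND seq=2109 -> out-of-order
Step 4: SEND seq=2034 -> in-order
Step 5: SEND seq=128 -> in-order
Step 6: SEND seq=223 -> in-order
Step 7: SEND seq=249 -> in-order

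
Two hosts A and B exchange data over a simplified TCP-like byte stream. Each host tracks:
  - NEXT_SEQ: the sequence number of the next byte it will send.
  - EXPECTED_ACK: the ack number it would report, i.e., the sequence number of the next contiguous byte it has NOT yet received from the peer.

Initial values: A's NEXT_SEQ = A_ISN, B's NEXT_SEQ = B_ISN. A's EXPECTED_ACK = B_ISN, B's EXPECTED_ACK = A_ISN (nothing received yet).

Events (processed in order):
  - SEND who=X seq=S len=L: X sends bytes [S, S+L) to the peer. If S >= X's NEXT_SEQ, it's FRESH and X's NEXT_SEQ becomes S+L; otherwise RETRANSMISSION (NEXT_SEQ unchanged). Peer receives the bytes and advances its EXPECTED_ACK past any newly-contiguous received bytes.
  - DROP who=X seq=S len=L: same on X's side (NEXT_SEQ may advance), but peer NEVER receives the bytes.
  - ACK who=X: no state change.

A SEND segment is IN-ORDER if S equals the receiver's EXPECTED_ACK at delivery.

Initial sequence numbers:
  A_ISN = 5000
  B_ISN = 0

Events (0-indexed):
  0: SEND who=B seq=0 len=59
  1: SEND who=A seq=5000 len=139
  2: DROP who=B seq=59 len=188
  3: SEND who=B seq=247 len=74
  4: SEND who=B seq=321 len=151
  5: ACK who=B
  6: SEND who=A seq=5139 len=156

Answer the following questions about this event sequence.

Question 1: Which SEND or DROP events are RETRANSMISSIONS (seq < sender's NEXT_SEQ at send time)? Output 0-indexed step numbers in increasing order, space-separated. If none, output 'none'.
Answer: none

Derivation:
Step 0: SEND seq=0 -> fresh
Step 1: SEND seq=5000 -> fresh
Step 2: DROP seq=59 -> fresh
Step 3: SEND seq=247 -> fresh
Step 4: SEND seq=321 -> fresh
Step 6: SEND seq=5139 -> fresh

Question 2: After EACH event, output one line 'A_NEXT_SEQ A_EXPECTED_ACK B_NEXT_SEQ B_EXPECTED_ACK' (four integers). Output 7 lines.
5000 59 59 5000
5139 59 59 5139
5139 59 247 5139
5139 59 321 5139
5139 59 472 5139
5139 59 472 5139
5295 59 472 5295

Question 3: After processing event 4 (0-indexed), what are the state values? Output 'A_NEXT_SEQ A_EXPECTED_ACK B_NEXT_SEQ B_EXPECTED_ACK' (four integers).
After event 0: A_seq=5000 A_ack=59 B_seq=59 B_ack=5000
After event 1: A_seq=5139 A_ack=59 B_seq=59 B_ack=5139
After event 2: A_seq=5139 A_ack=59 B_seq=247 B_ack=5139
After event 3: A_seq=5139 A_ack=59 B_seq=321 B_ack=5139
After event 4: A_seq=5139 A_ack=59 B_seq=472 B_ack=5139

5139 59 472 5139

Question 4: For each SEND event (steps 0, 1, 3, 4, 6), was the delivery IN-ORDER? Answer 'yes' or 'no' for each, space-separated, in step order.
Answer: yes yes no no yes

Derivation:
Step 0: SEND seq=0 -> in-order
Step 1: SEND seq=5000 -> in-order
Step 3: SEND seq=247 -> out-of-order
Step 4: SEND seq=321 -> out-of-order
Step 6: SEND seq=5139 -> in-order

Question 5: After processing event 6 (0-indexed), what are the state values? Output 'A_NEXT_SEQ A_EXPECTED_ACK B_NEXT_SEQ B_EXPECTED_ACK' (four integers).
After event 0: A_seq=5000 A_ack=59 B_seq=59 B_ack=5000
After event 1: A_seq=5139 A_ack=59 B_seq=59 B_ack=5139
After event 2: A_seq=5139 A_ack=59 B_seq=247 B_ack=5139
After event 3: A_seq=5139 A_ack=59 B_seq=321 B_ack=5139
After event 4: A_seq=5139 A_ack=59 B_seq=472 B_ack=5139
After event 5: A_seq=5139 A_ack=59 B_seq=472 B_ack=5139
After event 6: A_seq=5295 A_ack=59 B_seq=472 B_ack=5295

5295 59 472 5295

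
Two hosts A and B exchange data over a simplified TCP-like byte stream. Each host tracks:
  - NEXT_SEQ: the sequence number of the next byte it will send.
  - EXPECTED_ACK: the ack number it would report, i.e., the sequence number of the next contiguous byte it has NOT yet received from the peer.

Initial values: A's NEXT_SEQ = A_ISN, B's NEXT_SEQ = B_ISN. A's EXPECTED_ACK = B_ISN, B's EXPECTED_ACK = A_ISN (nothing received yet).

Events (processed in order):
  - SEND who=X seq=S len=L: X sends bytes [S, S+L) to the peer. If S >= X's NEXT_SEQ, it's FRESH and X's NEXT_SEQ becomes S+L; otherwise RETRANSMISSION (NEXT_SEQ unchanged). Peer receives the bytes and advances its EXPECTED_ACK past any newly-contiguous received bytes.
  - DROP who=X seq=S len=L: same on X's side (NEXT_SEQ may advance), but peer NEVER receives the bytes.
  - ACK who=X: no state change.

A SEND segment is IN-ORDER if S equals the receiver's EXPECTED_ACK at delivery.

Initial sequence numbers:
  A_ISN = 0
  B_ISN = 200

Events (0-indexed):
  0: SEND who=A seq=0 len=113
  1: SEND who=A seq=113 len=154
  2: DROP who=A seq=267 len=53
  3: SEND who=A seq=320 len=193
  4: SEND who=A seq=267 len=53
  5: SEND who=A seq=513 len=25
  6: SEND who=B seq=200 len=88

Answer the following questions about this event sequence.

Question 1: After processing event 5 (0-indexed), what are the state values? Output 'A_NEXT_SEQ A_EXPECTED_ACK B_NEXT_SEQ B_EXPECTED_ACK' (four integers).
After event 0: A_seq=113 A_ack=200 B_seq=200 B_ack=113
After event 1: A_seq=267 A_ack=200 B_seq=200 B_ack=267
After event 2: A_seq=320 A_ack=200 B_seq=200 B_ack=267
After event 3: A_seq=513 A_ack=200 B_seq=200 B_ack=267
After event 4: A_seq=513 A_ack=200 B_seq=200 B_ack=513
After event 5: A_seq=538 A_ack=200 B_seq=200 B_ack=538

538 200 200 538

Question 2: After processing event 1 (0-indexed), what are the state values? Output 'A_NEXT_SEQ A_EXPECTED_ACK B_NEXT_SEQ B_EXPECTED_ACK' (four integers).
After event 0: A_seq=113 A_ack=200 B_seq=200 B_ack=113
After event 1: A_seq=267 A_ack=200 B_seq=200 B_ack=267

267 200 200 267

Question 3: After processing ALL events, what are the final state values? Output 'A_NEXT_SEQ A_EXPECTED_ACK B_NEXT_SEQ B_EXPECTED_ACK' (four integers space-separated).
Answer: 538 288 288 538

Derivation:
After event 0: A_seq=113 A_ack=200 B_seq=200 B_ack=113
After event 1: A_seq=267 A_ack=200 B_seq=200 B_ack=267
After event 2: A_seq=320 A_ack=200 B_seq=200 B_ack=267
After event 3: A_seq=513 A_ack=200 B_seq=200 B_ack=267
After event 4: A_seq=513 A_ack=200 B_seq=200 B_ack=513
After event 5: A_seq=538 A_ack=200 B_seq=200 B_ack=538
After event 6: A_seq=538 A_ack=288 B_seq=288 B_ack=538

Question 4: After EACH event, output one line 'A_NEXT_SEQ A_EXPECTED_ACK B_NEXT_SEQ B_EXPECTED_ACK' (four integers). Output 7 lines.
113 200 200 113
267 200 200 267
320 200 200 267
513 200 200 267
513 200 200 513
538 200 200 538
538 288 288 538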